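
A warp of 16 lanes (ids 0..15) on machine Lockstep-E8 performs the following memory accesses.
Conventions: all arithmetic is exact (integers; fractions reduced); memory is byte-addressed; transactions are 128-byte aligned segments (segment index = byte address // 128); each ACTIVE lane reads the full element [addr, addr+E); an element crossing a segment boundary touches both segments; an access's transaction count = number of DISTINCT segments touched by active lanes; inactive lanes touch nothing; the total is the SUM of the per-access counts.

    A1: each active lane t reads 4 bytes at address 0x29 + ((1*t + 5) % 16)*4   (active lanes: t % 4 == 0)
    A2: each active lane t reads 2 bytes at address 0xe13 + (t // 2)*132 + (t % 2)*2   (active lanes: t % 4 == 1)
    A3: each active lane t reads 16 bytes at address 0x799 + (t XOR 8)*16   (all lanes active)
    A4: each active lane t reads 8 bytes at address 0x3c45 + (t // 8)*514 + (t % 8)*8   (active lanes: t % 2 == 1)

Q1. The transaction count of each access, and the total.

A1: 1 transaction
A2: 4 transactions
A3: 3 transactions
A4: 4 transactions

Answer: 1,4,3,4; total 12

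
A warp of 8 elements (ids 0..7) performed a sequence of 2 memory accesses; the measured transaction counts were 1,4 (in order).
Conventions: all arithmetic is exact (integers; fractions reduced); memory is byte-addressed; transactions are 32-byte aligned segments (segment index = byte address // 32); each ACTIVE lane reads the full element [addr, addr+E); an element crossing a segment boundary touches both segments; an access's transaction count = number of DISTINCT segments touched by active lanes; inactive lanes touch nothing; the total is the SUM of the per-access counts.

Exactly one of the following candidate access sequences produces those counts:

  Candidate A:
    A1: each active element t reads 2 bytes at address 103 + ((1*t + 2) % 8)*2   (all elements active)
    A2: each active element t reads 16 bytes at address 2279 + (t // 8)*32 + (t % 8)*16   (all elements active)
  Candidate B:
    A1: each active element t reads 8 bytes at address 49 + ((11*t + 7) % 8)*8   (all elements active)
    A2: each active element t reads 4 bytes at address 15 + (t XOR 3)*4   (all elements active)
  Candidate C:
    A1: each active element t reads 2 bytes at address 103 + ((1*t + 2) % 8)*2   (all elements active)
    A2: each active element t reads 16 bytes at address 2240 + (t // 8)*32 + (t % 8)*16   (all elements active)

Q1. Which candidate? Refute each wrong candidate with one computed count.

A: A2 gives 5 transactions, not 4
B: A1 gives 3 transactions, not 1
C: all counts match (1,4)

Answer: C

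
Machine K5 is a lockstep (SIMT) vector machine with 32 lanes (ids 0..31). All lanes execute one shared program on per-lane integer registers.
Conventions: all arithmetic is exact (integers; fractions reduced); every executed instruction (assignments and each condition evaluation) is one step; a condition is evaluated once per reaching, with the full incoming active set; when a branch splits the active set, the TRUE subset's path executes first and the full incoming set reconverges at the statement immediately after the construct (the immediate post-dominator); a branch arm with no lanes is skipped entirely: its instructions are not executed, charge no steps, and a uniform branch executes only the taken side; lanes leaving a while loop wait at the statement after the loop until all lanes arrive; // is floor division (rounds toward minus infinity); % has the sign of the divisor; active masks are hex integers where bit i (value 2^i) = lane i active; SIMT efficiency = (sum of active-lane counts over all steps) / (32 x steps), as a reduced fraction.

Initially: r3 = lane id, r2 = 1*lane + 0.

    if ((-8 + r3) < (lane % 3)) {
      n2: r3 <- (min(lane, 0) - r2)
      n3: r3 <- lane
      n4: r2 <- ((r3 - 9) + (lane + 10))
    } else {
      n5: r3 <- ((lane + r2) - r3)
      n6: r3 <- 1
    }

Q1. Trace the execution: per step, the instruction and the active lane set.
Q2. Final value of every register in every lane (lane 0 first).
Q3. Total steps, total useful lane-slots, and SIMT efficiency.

step 0: eval ((-8 + r3) < (lane % 3)) 0xffffffff
step 1: r3 <- (min(lane, 0) - r2)    0x000001ff
step 2: r3 <- lane                   0x000001ff
step 3: r2 <- ((r3 - 9) + (lane + 10)) 0x000001ff
step 4: r3 <- ((lane + r2) - r3)     0xfffffe00
step 5: r3 <- 1                      0xfffffe00

Answer: 6 steps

r3: 0,1,2,3,4,5,6,7,8,1,1,1,1,1,1,1,1,1,1,1,1,1,1,1,1,1,1,1,1,1,1,1
r2: 1,3,5,7,9,11,13,15,17,9,10,11,12,13,14,15,16,17,18,19,20,21,22,23,24,25,26,27,28,29,30,31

steps = 6; useful = 105; efficiency = 105/192 = 35/64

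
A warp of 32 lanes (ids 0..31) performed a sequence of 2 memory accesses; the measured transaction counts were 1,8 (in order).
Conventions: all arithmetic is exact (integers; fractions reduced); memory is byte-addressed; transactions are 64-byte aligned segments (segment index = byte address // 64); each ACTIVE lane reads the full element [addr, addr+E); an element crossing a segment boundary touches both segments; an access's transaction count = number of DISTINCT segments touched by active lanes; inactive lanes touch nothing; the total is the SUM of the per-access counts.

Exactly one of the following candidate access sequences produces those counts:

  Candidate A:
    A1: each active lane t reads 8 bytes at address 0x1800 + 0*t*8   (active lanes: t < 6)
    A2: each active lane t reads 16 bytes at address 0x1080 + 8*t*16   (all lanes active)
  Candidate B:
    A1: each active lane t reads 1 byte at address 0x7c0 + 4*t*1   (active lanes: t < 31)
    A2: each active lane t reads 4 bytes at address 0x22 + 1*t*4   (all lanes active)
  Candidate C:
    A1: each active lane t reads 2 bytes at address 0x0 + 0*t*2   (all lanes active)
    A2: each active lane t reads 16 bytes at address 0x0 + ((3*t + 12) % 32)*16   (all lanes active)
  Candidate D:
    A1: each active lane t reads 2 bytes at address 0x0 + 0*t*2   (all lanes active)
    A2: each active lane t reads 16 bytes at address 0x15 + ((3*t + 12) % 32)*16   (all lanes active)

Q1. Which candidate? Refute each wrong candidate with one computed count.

A: A2 gives 32 transactions, not 8
B: A1 gives 2 transactions, not 1
D: A2 gives 9 transactions, not 8
C: all counts match (1,8)

Answer: C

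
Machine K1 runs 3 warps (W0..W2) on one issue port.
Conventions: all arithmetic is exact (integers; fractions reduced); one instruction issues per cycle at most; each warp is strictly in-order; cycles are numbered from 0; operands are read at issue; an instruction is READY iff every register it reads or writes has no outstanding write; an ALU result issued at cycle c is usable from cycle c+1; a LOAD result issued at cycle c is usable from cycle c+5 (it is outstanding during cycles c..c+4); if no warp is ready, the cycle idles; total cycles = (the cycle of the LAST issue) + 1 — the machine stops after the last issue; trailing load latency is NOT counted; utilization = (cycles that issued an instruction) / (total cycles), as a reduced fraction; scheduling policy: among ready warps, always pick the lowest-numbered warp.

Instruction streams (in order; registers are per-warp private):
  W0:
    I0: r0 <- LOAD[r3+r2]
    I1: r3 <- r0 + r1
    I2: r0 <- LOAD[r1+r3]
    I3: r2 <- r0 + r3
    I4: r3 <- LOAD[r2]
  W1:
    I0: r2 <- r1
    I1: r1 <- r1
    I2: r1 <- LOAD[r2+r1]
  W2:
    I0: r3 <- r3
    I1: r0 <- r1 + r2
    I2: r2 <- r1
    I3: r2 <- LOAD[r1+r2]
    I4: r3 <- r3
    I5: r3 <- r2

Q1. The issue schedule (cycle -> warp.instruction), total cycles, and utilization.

cycle 0: W0.I0
cycle 1: W1.I0
cycle 2: W1.I1
cycle 3: W1.I2
cycle 4: W2.I0
cycle 5: W0.I1
cycle 6: W0.I2
cycle 7: W2.I1
cycle 8: W2.I2
cycle 9: W2.I3
cycle 10: W2.I4
cycle 11: W0.I3
cycle 12: W0.I4
cycle 13: idle
cycle 14: W2.I5

Answer: 15 cycles, utilization 14/15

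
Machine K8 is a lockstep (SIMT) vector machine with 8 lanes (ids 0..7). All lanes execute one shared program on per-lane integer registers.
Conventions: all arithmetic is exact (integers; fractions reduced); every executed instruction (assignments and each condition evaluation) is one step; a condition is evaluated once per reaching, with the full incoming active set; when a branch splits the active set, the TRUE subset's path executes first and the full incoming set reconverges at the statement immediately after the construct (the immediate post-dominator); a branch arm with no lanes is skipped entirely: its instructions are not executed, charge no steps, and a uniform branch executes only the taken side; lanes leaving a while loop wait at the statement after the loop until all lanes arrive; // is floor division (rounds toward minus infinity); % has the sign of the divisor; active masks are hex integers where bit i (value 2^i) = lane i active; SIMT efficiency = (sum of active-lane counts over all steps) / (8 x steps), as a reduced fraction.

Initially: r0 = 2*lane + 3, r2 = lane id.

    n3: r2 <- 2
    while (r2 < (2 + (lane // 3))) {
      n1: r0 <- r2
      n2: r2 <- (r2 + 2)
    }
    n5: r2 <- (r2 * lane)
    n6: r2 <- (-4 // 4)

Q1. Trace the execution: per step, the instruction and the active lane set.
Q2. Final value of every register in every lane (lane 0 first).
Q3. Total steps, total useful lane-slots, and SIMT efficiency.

step 0: r2 <- 2                      0xff
step 1: eval (r2 < (2 + (lane // 3))) 0xff
step 2: r0 <- r2                     0xf8
step 3: r2 <- (r2 + 2)               0xf8
step 4: eval (r2 < (2 + (lane // 3))) 0xf8
step 5: r2 <- (r2 * lane)            0xff
step 6: r2 <- (-4 // 4)              0xff

Answer: 7 steps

r0: 3,5,7,2,2,2,2,2
r2: -1,-1,-1,-1,-1,-1,-1,-1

steps = 7; useful = 47; efficiency = 47/56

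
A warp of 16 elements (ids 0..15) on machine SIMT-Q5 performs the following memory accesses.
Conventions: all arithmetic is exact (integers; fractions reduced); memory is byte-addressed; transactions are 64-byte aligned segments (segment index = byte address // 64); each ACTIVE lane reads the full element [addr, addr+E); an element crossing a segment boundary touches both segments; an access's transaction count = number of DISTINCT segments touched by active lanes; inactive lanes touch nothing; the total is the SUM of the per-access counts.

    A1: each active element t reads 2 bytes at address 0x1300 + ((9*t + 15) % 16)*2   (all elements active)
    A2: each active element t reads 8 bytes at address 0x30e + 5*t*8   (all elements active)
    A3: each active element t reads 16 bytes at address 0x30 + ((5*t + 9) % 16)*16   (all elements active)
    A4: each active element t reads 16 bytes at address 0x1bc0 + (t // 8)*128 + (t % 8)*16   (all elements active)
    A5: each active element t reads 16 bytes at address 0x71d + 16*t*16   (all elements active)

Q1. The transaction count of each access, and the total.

A1: 1 transaction
A2: 10 transactions
A3: 5 transactions
A4: 4 transactions
A5: 16 transactions

Answer: 1,10,5,4,16; total 36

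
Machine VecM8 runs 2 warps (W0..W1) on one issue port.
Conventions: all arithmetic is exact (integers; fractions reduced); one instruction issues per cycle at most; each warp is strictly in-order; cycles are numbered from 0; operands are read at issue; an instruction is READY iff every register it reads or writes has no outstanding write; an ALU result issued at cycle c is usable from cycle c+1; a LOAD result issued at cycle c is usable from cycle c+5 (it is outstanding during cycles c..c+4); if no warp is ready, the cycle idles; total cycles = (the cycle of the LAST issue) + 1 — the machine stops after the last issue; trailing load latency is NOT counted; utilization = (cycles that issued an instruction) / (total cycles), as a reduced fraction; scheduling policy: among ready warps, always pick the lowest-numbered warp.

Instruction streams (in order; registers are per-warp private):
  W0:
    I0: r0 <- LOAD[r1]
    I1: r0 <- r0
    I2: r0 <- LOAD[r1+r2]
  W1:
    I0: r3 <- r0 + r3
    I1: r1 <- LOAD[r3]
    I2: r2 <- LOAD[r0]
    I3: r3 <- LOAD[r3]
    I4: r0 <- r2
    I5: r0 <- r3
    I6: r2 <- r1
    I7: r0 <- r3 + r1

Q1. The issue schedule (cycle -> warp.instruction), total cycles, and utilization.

cycle 0: W0.I0
cycle 1: W1.I0
cycle 2: W1.I1
cycle 3: W1.I2
cycle 4: W1.I3
cycle 5: W0.I1
cycle 6: W0.I2
cycle 7: idle
cycle 8: W1.I4
cycle 9: W1.I5
cycle 10: W1.I6
cycle 11: W1.I7

Answer: 12 cycles, utilization 11/12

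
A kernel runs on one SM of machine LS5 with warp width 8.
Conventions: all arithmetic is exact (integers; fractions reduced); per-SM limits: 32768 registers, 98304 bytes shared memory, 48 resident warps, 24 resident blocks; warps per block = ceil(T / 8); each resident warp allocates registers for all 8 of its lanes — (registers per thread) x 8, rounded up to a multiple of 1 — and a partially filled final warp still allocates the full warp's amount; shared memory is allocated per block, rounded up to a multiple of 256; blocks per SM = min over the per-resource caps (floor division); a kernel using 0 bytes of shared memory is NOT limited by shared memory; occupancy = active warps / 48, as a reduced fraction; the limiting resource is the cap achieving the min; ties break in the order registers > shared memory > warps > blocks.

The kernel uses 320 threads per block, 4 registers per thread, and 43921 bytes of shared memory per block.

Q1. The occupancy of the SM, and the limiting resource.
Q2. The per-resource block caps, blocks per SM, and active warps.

Answer: occupancy 5/6, limited by warps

registers: 25 blocks
shared memory: 2 blocks
warps: 1 block
blocks: 24 blocks

Answer: 1 block, 40 active warps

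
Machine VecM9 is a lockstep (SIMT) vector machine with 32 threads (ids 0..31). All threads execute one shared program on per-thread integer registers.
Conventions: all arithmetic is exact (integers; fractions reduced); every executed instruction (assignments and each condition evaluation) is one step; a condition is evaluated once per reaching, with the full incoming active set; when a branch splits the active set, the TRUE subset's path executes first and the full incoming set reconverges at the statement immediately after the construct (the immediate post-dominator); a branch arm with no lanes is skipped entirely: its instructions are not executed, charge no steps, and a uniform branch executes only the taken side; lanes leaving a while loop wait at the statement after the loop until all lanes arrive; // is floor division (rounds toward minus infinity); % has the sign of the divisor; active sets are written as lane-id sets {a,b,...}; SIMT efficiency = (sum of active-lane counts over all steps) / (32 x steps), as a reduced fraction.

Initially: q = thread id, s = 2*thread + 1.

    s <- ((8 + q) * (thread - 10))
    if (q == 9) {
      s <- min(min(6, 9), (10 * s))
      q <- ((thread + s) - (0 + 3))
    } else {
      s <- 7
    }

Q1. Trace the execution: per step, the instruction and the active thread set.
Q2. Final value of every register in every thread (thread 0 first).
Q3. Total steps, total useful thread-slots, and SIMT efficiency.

step 0: s <- ((8 + q) * (thread - 10)) {0,1,2,3,4,5,6,7,8,9,10,11,12,13,14,15,16,17,18,19,20,21,22,23,24,25,26,27,28,29,30,31}
step 1: eval (q == 9)                {0,1,2,3,4,5,6,7,8,9,10,11,12,13,14,15,16,17,18,19,20,21,22,23,24,25,26,27,28,29,30,31}
step 2: s <- min(min(6, 9), (10 * s)) {9}
step 3: q <- ((thread + s) - (0 + 3)) {9}
step 4: s <- 7                       {0,1,2,3,4,5,6,7,8,10,11,12,13,14,15,16,17,18,19,20,21,22,23,24,25,26,27,28,29,30,31}

Answer: 5 steps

q: 0,1,2,3,4,5,6,7,8,-164,10,11,12,13,14,15,16,17,18,19,20,21,22,23,24,25,26,27,28,29,30,31
s: 7,7,7,7,7,7,7,7,7,-170,7,7,7,7,7,7,7,7,7,7,7,7,7,7,7,7,7,7,7,7,7,7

steps = 5; useful = 97; efficiency = 97/160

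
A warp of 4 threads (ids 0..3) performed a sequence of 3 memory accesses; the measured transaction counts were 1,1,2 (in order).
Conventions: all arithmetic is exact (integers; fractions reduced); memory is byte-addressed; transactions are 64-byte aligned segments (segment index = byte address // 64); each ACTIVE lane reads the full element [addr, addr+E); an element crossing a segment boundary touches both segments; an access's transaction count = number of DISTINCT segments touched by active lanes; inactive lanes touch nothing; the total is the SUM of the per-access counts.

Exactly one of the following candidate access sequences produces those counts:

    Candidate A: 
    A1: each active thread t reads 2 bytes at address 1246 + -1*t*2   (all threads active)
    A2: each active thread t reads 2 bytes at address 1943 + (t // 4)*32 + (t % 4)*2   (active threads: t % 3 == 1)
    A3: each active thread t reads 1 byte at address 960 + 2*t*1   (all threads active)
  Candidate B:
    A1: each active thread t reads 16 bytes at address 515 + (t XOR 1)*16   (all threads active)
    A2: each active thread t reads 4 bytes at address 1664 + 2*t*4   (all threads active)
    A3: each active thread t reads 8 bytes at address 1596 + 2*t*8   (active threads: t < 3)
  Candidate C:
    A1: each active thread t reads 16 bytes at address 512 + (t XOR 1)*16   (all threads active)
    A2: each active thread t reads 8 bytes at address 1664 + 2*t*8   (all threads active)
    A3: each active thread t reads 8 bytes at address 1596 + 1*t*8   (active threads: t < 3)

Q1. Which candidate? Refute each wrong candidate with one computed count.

A: A3 gives 1 transaction, not 2
B: A1 gives 2 transactions, not 1
C: all counts match (1,1,2)

Answer: C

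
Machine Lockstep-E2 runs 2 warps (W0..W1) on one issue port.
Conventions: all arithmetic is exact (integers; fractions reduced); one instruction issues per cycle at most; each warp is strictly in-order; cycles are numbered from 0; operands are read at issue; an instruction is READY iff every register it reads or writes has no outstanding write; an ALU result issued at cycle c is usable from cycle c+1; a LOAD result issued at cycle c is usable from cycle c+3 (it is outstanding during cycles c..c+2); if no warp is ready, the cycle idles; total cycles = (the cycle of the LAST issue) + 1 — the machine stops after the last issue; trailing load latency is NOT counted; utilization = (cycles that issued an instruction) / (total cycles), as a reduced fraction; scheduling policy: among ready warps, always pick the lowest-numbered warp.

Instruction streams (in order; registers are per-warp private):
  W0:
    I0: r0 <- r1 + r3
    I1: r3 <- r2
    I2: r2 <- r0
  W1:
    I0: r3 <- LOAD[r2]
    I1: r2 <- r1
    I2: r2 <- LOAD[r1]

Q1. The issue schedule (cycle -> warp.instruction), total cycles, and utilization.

cycle 0: W0.I0
cycle 1: W0.I1
cycle 2: W0.I2
cycle 3: W1.I0
cycle 4: W1.I1
cycle 5: W1.I2

Answer: 6 cycles, utilization 1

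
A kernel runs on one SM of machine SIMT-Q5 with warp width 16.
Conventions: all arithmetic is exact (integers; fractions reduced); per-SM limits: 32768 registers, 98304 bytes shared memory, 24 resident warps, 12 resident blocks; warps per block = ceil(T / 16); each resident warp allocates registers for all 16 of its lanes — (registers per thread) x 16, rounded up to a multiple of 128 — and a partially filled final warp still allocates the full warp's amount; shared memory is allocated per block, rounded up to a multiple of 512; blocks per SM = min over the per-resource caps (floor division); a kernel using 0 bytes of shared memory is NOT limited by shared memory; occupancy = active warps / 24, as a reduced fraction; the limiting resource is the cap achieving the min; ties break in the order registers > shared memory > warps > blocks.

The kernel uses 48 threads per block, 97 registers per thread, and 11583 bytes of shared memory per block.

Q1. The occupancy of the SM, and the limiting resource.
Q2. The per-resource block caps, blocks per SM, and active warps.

Answer: occupancy 3/4, limited by registers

registers: 6 blocks
shared memory: 8 blocks
warps: 8 blocks
blocks: 12 blocks

Answer: 6 blocks, 18 active warps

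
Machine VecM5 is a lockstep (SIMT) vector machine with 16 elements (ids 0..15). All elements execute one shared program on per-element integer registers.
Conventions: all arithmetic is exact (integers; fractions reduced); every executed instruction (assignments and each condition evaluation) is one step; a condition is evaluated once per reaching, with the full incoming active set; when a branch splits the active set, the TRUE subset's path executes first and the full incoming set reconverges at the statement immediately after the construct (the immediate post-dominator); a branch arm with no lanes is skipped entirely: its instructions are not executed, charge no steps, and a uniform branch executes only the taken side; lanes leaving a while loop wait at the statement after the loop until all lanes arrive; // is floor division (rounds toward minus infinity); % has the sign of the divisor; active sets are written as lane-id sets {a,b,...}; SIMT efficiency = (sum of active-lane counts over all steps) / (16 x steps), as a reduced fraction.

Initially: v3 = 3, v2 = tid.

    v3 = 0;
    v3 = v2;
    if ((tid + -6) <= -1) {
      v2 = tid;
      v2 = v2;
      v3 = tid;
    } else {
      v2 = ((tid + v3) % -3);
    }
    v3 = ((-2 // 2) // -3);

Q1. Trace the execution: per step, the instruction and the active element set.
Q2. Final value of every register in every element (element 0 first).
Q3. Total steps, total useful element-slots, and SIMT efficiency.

step 0: v3 <- 0                      {0,1,2,3,4,5,6,7,8,9,10,11,12,13,14,15}
step 1: v3 <- v2                     {0,1,2,3,4,5,6,7,8,9,10,11,12,13,14,15}
step 2: eval ((tid + -6) <= -1)      {0,1,2,3,4,5,6,7,8,9,10,11,12,13,14,15}
step 3: v2 <- tid                    {0,1,2,3,4,5}
step 4: v2 <- v2                     {0,1,2,3,4,5}
step 5: v3 <- tid                    {0,1,2,3,4,5}
step 6: v2 <- ((tid + v3) % -3)      {6,7,8,9,10,11,12,13,14,15}
step 7: v3 <- ((-2 // 2) // -3)      {0,1,2,3,4,5,6,7,8,9,10,11,12,13,14,15}

Answer: 8 steps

v3: 0,0,0,0,0,0,0,0,0,0,0,0,0,0,0,0
v2: 0,1,2,3,4,5,0,-1,-2,0,-1,-2,0,-1,-2,0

steps = 8; useful = 92; efficiency = 92/128 = 23/32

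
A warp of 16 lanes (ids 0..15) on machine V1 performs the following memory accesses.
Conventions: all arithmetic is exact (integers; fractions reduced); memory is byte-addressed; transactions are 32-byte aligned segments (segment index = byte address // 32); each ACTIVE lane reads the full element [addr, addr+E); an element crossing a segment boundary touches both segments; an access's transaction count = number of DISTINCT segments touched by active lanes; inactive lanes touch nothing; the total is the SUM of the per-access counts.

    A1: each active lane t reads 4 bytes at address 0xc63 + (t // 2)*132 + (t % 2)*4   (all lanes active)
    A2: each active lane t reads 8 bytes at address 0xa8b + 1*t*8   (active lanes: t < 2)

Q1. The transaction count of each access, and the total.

A1: 10 transactions
A2: 1 transaction

Answer: 10,1; total 11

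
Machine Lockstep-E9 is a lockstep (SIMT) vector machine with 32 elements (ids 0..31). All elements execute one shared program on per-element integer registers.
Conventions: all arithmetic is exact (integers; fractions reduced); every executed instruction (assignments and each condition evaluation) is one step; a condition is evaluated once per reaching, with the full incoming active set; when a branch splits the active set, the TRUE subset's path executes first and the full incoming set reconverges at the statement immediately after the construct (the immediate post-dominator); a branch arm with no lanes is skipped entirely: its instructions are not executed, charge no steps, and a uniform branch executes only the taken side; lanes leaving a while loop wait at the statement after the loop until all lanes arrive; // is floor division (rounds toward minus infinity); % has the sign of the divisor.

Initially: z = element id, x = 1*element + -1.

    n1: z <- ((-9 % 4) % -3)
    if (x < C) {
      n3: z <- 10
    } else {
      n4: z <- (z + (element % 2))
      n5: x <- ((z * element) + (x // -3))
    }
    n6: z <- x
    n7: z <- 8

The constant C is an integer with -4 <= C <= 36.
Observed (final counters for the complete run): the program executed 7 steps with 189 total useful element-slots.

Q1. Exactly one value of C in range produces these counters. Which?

Answer: C = 2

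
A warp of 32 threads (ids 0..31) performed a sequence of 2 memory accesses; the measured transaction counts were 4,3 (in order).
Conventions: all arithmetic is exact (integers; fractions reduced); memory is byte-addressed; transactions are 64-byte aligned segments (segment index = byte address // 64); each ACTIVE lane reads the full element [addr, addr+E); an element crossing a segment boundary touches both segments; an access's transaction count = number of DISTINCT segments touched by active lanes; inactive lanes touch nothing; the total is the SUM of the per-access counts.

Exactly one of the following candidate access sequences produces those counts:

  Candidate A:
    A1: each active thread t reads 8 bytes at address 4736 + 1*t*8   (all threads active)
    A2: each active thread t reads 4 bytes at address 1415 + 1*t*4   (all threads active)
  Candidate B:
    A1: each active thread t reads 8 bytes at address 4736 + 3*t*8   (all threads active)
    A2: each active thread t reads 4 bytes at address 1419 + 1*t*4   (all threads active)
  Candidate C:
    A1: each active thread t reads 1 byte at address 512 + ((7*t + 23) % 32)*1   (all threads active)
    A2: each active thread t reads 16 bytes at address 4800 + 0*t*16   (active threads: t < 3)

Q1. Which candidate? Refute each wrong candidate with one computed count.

B: A1 gives 12 transactions, not 4
C: A1 gives 1 transaction, not 4
A: all counts match (4,3)

Answer: A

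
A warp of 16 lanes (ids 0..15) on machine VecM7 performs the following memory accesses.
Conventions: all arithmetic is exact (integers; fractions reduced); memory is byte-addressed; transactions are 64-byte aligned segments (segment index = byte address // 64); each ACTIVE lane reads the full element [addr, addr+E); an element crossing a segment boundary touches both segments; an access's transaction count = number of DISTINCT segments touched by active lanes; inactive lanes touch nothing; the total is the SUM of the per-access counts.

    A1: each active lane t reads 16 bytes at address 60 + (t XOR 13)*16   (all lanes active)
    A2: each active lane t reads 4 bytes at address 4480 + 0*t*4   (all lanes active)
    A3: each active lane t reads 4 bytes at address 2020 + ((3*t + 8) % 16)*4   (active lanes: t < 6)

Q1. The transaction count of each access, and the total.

A1: 5 transactions
A2: 1 transaction
A3: 2 transactions

Answer: 5,1,2; total 8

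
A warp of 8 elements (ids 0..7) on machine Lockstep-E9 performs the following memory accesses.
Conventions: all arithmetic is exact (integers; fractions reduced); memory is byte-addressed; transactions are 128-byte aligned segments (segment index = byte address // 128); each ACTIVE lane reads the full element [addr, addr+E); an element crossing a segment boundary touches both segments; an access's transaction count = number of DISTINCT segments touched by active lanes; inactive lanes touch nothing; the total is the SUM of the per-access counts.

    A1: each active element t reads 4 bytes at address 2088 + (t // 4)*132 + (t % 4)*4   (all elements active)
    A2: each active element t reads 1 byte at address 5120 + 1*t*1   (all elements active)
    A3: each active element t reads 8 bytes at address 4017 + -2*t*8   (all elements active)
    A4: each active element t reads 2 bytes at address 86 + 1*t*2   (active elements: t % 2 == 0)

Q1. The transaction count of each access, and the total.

A1: 2 transactions
A2: 1 transaction
A3: 2 transactions
A4: 1 transaction

Answer: 2,1,2,1; total 6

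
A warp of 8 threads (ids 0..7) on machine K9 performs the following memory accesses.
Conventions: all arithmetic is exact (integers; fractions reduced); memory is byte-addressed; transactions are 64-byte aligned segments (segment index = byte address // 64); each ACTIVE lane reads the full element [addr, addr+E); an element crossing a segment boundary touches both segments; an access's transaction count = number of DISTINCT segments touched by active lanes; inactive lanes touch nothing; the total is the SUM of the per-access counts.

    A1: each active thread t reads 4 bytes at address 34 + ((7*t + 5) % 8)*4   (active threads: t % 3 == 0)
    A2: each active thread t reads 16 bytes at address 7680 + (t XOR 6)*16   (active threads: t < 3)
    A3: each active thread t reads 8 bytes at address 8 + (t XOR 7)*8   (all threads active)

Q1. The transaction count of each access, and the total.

A1: 2 transactions
A2: 1 transaction
A3: 2 transactions

Answer: 2,1,2; total 5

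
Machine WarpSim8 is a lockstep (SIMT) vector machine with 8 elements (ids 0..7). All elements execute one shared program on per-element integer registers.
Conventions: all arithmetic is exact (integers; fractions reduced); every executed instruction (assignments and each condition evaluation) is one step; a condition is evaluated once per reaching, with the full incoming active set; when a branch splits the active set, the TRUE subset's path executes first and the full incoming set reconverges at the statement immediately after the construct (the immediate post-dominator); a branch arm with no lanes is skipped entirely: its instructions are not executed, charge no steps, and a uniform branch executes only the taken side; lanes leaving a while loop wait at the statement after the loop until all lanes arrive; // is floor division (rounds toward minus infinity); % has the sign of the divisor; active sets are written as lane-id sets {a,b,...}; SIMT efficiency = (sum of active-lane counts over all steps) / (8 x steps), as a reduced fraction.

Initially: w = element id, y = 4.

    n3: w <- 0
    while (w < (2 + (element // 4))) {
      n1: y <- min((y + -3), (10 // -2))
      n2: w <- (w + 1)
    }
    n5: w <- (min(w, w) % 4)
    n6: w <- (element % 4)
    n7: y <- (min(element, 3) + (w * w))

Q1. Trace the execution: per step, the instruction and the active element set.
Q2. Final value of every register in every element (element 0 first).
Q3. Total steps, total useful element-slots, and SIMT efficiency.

step 0: w <- 0                       {0,1,2,3,4,5,6,7}
step 1: eval (w < (2 + (element // 4))) {0,1,2,3,4,5,6,7}
step 2: y <- min((y + -3), (10 // -2)) {0,1,2,3,4,5,6,7}
step 3: w <- (w + 1)                 {0,1,2,3,4,5,6,7}
step 4: eval (w < (2 + (element // 4))) {0,1,2,3,4,5,6,7}
step 5: y <- min((y + -3), (10 // -2)) {0,1,2,3,4,5,6,7}
step 6: w <- (w + 1)                 {0,1,2,3,4,5,6,7}
step 7: eval (w < (2 + (element // 4))) {0,1,2,3,4,5,6,7}
step 8: y <- min((y + -3), (10 // -2)) {4,5,6,7}
step 9: w <- (w + 1)                 {4,5,6,7}
step 10: eval (w < (2 + (element // 4))) {4,5,6,7}
step 11: w <- (min(w, w) % 4)         {0,1,2,3,4,5,6,7}
step 12: w <- (element % 4)           {0,1,2,3,4,5,6,7}
step 13: y <- (min(element, 3) + (w * w)) {0,1,2,3,4,5,6,7}

Answer: 14 steps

w: 0,1,2,3,0,1,2,3
y: 0,2,6,12,3,4,7,12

steps = 14; useful = 100; efficiency = 100/112 = 25/28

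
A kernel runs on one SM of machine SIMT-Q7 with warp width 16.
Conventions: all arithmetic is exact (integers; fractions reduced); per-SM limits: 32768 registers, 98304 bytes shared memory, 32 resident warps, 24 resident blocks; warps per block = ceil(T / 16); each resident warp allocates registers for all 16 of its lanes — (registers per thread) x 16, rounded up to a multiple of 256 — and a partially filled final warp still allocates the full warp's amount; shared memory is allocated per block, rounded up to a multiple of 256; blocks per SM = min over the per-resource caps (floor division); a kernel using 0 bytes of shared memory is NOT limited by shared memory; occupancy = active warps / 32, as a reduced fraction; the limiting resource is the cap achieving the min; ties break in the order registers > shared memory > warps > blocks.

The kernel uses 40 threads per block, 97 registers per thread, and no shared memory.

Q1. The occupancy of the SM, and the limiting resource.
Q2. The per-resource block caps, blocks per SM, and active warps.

Answer: occupancy 9/16, limited by registers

registers: 6 blocks
shared memory: no limit (kernel uses none)
warps: 10 blocks
blocks: 24 blocks

Answer: 6 blocks, 18 active warps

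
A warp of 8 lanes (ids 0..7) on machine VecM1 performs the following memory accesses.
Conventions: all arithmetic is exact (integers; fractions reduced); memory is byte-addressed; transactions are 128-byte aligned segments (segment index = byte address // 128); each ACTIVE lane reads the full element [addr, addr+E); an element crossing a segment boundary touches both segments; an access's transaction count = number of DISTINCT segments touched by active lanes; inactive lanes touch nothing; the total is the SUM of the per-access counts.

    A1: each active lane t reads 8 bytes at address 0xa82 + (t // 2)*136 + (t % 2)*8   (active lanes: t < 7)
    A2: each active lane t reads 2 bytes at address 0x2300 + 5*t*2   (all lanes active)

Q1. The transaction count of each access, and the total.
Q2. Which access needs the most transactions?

A1: 4 transactions
A2: 1 transaction

Answer: 4,1; total 5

Answer: A1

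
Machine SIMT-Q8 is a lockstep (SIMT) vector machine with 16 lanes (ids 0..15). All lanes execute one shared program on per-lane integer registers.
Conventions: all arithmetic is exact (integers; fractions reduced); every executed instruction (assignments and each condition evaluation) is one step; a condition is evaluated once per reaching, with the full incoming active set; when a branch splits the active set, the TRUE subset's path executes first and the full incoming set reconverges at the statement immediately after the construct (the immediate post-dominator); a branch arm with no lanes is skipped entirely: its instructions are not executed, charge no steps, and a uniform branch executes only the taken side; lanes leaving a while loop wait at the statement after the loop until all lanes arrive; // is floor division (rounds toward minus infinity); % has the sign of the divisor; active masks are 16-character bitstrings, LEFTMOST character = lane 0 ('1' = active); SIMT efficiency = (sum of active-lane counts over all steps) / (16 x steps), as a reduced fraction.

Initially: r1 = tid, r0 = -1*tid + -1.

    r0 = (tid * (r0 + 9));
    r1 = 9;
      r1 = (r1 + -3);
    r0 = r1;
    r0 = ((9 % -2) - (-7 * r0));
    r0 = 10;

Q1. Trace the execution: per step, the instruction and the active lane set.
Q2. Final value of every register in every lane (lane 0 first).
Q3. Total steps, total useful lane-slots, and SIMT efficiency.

step 0: r0 <- (tid * (r0 + 9))       1111111111111111
step 1: r1 <- 9                      1111111111111111
step 2: r1 <- (r1 + -3)              1111111111111111
step 3: r0 <- r1                     1111111111111111
step 4: r0 <- ((9 % -2) - (-7 * r0)) 1111111111111111
step 5: r0 <- 10                     1111111111111111

Answer: 6 steps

r1: 6,6,6,6,6,6,6,6,6,6,6,6,6,6,6,6
r0: 10,10,10,10,10,10,10,10,10,10,10,10,10,10,10,10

steps = 6; useful = 96; efficiency = 96/96 = 1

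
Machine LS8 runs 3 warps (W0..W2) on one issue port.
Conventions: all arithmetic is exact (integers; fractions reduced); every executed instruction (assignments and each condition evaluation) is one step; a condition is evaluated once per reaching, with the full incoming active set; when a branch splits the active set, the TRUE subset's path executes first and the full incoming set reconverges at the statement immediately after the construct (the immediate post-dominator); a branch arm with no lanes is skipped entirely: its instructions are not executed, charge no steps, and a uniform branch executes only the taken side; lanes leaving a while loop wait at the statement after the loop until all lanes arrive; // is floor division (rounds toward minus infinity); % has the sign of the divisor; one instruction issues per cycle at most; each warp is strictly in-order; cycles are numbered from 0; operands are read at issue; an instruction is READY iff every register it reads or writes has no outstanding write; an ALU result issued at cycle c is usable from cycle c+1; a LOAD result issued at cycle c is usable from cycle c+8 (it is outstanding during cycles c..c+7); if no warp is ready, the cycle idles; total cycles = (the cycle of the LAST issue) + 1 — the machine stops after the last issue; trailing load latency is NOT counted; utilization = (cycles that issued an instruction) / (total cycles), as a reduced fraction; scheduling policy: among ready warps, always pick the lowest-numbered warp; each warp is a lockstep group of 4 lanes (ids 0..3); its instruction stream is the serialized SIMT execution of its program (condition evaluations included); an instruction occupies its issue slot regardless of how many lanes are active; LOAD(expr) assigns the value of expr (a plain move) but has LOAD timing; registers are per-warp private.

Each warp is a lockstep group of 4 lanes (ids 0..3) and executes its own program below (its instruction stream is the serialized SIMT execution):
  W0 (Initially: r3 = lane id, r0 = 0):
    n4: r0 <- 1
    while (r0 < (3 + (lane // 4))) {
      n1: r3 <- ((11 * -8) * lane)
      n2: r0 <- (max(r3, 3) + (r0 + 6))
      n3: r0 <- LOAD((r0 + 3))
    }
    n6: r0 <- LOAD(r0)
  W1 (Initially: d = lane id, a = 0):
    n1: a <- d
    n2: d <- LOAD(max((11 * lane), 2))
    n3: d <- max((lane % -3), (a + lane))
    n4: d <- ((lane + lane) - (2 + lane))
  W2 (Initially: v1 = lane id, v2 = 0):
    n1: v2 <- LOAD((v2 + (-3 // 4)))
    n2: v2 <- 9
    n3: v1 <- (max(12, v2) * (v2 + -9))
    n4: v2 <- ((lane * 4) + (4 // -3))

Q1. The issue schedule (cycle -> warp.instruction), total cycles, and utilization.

cycle 0: W0.I0
cycle 1: W0.I1
cycle 2: W0.I2
cycle 3: W0.I3
cycle 4: W0.I4
cycle 5: W1.I0
cycle 6: W1.I1
cycle 7: W2.I0
cycle 8: idle
cycle 9: idle
cycle 10: idle
cycle 11: idle
cycle 12: W0.I5
cycle 13: W0.I6
cycle 14: W1.I2
cycle 15: W1.I3
cycle 16: W2.I1
cycle 17: W2.I2
cycle 18: W2.I3

Answer: 19 cycles, utilization 15/19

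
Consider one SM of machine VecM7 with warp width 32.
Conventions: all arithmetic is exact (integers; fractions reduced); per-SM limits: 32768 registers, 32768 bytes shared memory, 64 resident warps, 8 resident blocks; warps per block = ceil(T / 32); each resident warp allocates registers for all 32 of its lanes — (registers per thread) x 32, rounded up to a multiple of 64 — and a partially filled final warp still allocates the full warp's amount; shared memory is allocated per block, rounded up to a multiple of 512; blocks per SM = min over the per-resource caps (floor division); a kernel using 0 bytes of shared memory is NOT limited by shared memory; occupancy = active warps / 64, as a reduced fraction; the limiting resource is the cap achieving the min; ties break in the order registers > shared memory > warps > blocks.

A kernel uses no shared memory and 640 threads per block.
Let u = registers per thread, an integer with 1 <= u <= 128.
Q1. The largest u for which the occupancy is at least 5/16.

Answer: u = 50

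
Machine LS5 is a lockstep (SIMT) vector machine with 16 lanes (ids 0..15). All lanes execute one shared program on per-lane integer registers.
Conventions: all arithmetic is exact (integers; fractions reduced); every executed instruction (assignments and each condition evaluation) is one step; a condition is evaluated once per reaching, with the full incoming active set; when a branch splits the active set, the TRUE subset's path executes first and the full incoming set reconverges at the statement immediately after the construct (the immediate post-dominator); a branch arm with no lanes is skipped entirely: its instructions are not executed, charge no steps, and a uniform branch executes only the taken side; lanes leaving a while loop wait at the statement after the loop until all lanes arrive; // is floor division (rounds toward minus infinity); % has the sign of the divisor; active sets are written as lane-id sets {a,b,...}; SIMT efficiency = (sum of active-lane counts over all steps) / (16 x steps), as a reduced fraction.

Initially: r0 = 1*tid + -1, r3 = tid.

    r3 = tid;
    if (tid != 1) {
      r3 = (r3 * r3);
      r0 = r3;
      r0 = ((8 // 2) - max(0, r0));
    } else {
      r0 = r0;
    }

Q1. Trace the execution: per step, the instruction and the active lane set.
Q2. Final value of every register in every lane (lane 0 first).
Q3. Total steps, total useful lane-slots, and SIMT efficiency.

step 0: r3 <- tid                    {0,1,2,3,4,5,6,7,8,9,10,11,12,13,14,15}
step 1: eval (tid != 1)              {0,1,2,3,4,5,6,7,8,9,10,11,12,13,14,15}
step 2: r3 <- (r3 * r3)              {0,2,3,4,5,6,7,8,9,10,11,12,13,14,15}
step 3: r0 <- r3                     {0,2,3,4,5,6,7,8,9,10,11,12,13,14,15}
step 4: r0 <- ((8 // 2) - max(0, r0)) {0,2,3,4,5,6,7,8,9,10,11,12,13,14,15}
step 5: r0 <- r0                     {1}

Answer: 6 steps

r0: 4,0,0,-5,-12,-21,-32,-45,-60,-77,-96,-117,-140,-165,-192,-221
r3: 0,1,4,9,16,25,36,49,64,81,100,121,144,169,196,225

steps = 6; useful = 78; efficiency = 78/96 = 13/16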